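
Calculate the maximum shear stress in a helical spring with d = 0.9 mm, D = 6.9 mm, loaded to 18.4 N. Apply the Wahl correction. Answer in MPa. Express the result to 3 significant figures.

529 MPa

Spring index C = D/d = 6.9/0.9 = 7.6667
K_W = (4C−1)/(4C−4) + 0.615/C = 29.667/26.667 + 0.0802 = 1.1927
τ₀ = 8FD/(πd³) = 8·18.4·6.9/(π·0.9³) = 1015.68/2.2902 = 443.49 MPa
τ_max = K·τ₀ = 1.1927 × 443.49 = 528.95 MPa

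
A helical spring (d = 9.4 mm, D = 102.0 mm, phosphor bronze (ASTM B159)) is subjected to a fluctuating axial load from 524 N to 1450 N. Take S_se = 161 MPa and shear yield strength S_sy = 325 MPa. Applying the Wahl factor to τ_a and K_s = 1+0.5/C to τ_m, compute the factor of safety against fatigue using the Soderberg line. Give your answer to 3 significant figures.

C = D/d = 102.0/9.4 = 10.8511; K_W = (4C−1)/(4C−4)+0.615/C = 1.1328; K_s = 1+0.5/C = 1.0461
F_a = (F_max−F_min)/2 = 463 N; F_m = (F_max+F_min)/2 = 987 N
τ_a = K_W·8F_aD/(πd³) = 1.1328 × 144.79 = 164.02 MPa
τ_m = K_s·8F_mD/(πd³) = 1.0461 × 308.66 = 322.88 MPa
Soderberg: 1/n_f = τ_a/S_se + τ_m/S_sy = 164.02/161 + 322.88/325 = 1.01875 + 0.99347 = 2.0122
n_f = 1/2.0122 = 0.497

0.497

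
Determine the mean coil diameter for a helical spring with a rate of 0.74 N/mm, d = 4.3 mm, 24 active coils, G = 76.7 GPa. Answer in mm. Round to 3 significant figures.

56.9 mm

D = (Gd⁴/(8N_a·k))^(1/3) = (76.7×10³·4.3⁴/(8·24·0.74))^(1/3)
  = (184559)^(1/3) = 56.9349 mm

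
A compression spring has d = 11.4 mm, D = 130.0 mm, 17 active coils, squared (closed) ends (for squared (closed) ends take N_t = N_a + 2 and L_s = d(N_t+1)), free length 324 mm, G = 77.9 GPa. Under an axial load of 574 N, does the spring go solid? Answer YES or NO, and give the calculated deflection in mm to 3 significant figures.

YES, δ = 130 mm

k = Gd⁴/(8D³N_a) = (77.9×10³)(11.4⁴)/(8·130.0³·17) = 4.4034 N/mm
N_t = 19; L_s = 11.4·20 = 228 mm; δ_solid = L₀ − L_s = 324 − 228 = 96 mm
δ = F/k = 574/4.4034 = 130.35 mm
δ ≥ δ_solid → spring goes solid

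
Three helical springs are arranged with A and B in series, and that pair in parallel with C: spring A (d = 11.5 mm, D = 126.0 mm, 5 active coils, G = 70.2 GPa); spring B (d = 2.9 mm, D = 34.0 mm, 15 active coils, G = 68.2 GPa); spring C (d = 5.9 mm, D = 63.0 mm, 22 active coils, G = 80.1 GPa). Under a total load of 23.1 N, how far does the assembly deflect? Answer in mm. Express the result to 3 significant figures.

7.30 mm

k_A = Gd⁴/(8D³N_a) = (70.2×10³)(11.5⁴)/(8·126.0³·5) = 15.345 N/mm
k_B = Gd⁴/(8D³N_a) = (68.2×10³)(2.9⁴)/(8·34.0³·15) = 1.0227 N/mm
k_C = Gd⁴/(8D³N_a) = (80.1×10³)(5.9⁴)/(8·63.0³·22) = 2.2055 N/mm
Springs A,B series: k_AB = 1/(1/15.345+1/1.0227) = 0.95882 N/mm; parallel with C: k_eq = 0.95882+2.2055 = 3.1643 N/mm
δ = F/k_eq = 23.1/3.1643 = 7.3002 mm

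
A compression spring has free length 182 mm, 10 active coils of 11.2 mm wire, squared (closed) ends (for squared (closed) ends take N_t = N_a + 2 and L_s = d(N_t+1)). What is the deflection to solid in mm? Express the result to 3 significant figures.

N_t = 12; L_s = 11.2·13 = 145.6 mm
δ_solid = L₀ − L_s = 182 − 145.6 = 36.4 mm

36.4 mm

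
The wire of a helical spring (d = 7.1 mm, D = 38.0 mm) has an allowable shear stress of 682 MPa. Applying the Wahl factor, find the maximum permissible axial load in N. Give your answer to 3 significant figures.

C = D/d = 38.0/7.1 = 5.3521
K_W = (4C−1)/(4C−4) + 0.615/C = 20.408/17.408 + 0.1149 = 1.2872
τ_max = K·8FD/(πd³) → F_max = τ_allow·πd³/(8DK)
F_max = 682·π·7.1³/(8·38.0·1.2872) = 7.6685e+05/391.32 = 1959.6 N

1960 N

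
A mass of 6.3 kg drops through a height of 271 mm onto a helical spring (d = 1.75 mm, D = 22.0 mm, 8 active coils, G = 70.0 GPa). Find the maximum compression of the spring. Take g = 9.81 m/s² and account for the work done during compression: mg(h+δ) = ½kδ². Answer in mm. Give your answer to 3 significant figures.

261 mm

k = Gd⁴/(8D³N_a) = (70.0×10³)(1.75⁴)/(8·22.0³·8) = 0.96339 N/mm
W = mg = 6.3 × 9.81 = 61.803 N
½kδ² − Wδ − Wh = 0 → δ = (W + √(W² + 2kWh))/k
δ = (61.803 + √(3819.6 + 32270.9))/0.96339 = (61.803 + 189.98)/0.96339 = 261.35 mm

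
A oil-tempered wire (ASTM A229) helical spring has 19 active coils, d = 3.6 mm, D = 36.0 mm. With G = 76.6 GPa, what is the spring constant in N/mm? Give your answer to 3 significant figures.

k = Gd⁴/(8D³N_a) = (76.6×10³ × 3.6⁴) / (8 × 36.0³ × 19)
  = 1.28659e+07 / 7.09171e+06 = 1.8142 N/mm

1.81 N/mm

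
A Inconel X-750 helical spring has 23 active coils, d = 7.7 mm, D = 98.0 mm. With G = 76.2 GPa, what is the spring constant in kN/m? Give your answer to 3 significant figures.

k = Gd⁴/(8D³N_a) = (76.2×10³ × 7.7⁴) / (8 × 98.0³ × 23)
  = 2.67866e+08 / 1.73179e+08 = 1.5468 N/mm

1.55 kN/m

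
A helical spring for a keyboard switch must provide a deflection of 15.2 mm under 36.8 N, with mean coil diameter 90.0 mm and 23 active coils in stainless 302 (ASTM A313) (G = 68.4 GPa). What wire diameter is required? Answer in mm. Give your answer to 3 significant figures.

8.30 mm

Required rate k = F/δ = 36.8/15.2 = 2.4211 N/mm
d = (8D³N_a·k / G)^(1/4) = (8·90.0³·23·2.4211 / (68.4×10³))^0.25
  = (4747.8)^0.25 = 8.3009 mm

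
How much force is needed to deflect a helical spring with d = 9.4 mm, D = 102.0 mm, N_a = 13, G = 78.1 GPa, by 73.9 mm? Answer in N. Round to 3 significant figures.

k = Gd⁴/(8D³N_a) = (78.1×10³)(9.4⁴)/(8·102.0³·13) = 5.525 N/mm
F = k·δ = 5.525 × 73.9 = 408.29 N

408 N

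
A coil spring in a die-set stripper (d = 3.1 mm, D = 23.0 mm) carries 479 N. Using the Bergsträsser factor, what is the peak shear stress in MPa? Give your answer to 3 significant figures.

1120 MPa

Spring index C = D/d = 23.0/3.1 = 7.4194
K_B = (4C+2)/(4C−3) = 31.677/26.677 = 1.1874
τ₀ = 8FD/(πd³) = 8·479·23.0/(π·3.1³) = 88136/93.591 = 941.71 MPa
τ_max = K·τ₀ = 1.1874 × 941.71 = 1118.2 MPa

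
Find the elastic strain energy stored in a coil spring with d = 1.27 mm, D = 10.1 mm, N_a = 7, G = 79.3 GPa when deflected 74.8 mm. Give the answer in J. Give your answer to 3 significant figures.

10.0 J

k = Gd⁴/(8D³N_a) = (79.3×10³)(1.27⁴)/(8·10.1³·7) = 3.5755 N/mm
U = ½kδ² = 0.5 × 3.5755 × 74.8² = 10003 N·mm = 10.003 J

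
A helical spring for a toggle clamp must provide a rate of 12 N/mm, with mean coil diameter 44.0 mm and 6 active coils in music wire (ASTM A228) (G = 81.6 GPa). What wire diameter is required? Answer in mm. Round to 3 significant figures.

d = (8D³N_a·k / G)^(1/4) = (8·44.0³·6·12 / (81.6×10³))^0.25
  = (601.3)^0.25 = 4.9519 mm

4.95 mm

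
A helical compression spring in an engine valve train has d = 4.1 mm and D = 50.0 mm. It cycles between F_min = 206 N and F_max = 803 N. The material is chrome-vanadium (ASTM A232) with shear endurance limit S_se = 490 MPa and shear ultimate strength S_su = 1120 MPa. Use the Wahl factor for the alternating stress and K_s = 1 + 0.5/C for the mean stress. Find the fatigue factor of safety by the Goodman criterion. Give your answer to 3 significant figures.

C = D/d = 50.0/4.1 = 12.1951; K_W = (4C−1)/(4C−4)+0.615/C = 1.1174; K_s = 1+0.5/C = 1.0410
F_a = (F_max−F_min)/2 = 298.5 N; F_m = (F_max+F_min)/2 = 504.5 N
τ_a = K_W·8F_aD/(πd³) = 1.1174 × 551.45 = 616.2 MPa
τ_m = K_s·8F_mD/(πd³) = 1.0410 × 932.01 = 970.22 MPa
Goodman: 1/n_f = τ_a/S_se + τ_m/S_su = 616.2/490 + 970.22/1120 = 1.25755 + 0.86627 = 2.1238
n_f = 1/2.1238 = 0.4709

0.471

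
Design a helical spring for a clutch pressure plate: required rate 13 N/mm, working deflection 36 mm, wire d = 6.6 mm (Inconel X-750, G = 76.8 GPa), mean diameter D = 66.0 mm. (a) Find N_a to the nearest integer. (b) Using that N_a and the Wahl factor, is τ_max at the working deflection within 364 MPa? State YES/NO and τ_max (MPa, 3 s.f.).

(a) 5 coils; (b) YES, τ_max = 305 MPa

N_a = Gd⁴/(8D³k) = (76.8×10³)(6.6⁴)/(8·66.0³·13) = 4.874 → N_a = 5
Actual rate k = Gd⁴/(8D³·5) = 12.672 N/mm
Working load F = kδ = 12.672·36 = 456.19 N
C = 66.0/6.6 = 10.0000; K_W = (4C−1)/(4C−4)+0.615/C = 1.1448
τ_max = K_W·8FD/(πd³) = 1.1448·266.69 = 305.31 MPa
τ_max ≤ 364 MPa → acceptable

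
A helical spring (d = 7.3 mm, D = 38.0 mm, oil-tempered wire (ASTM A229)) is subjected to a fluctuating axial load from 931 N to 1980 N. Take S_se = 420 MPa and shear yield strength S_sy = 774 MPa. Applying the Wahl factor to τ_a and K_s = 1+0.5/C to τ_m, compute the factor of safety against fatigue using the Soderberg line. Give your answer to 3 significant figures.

1.09

C = D/d = 38.0/7.3 = 5.2055; K_W = (4C−1)/(4C−4)+0.615/C = 1.2965; K_s = 1+0.5/C = 1.0961
F_a = (F_max−F_min)/2 = 524.5 N; F_m = (F_max+F_min)/2 = 1455.5 N
τ_a = K_W·8F_aD/(πd³) = 1.2965 × 130.47 = 169.15 MPa
τ_m = K_s·8F_mD/(πd³) = 1.0961 × 362.05 = 396.82 MPa
Soderberg: 1/n_f = τ_a/S_se + τ_m/S_sy = 169.15/420 + 396.82/774 = 0.40273 + 0.51269 = 0.91543
n_f = 1/0.91543 = 1.092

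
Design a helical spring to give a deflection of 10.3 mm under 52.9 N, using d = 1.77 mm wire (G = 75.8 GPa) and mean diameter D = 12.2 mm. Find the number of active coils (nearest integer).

Required rate k = F/δ = 52.9/10.3 = 5.1359 N/mm
N_a = Gd⁴/(8D³k) = (75.8×10³ × 1.77⁴)/(8 × 12.2³ × 5.1359)
    = 743982 / 74608.4 = 9.972 → 10 coils

10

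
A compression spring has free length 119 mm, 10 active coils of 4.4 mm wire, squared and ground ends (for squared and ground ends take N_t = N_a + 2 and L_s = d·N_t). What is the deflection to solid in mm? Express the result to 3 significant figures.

N_t = 12; L_s = 4.4·12 = 52.8 mm
δ_solid = L₀ − L_s = 119 − 52.8 = 66.2 mm

66.2 mm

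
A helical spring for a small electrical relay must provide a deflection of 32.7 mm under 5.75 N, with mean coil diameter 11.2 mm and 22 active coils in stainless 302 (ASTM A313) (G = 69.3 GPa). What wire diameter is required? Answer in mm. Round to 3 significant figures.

Required rate k = F/δ = 5.75/32.7 = 0.17584 N/mm
d = (8D³N_a·k / G)^(1/4) = (8·11.2³·22·0.17584 / (69.3×10³))^0.25
  = (0.62741)^0.25 = 0.8900 mm

0.890 mm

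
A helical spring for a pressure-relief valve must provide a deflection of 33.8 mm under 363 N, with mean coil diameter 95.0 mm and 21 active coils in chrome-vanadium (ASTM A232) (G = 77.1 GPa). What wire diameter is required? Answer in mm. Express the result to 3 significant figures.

11.9 mm

Required rate k = F/δ = 363/33.8 = 10.74 N/mm
d = (8D³N_a·k / G)^(1/4) = (8·95.0³·21·10.74 / (77.1×10³))^0.25
  = (20064)^0.25 = 11.9016 mm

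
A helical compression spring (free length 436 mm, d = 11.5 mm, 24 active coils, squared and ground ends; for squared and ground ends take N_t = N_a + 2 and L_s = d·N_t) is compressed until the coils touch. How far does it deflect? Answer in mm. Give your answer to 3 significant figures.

N_t = 26; L_s = 11.5·26 = 299 mm
δ_solid = L₀ − L_s = 436 − 299 = 137 mm

137 mm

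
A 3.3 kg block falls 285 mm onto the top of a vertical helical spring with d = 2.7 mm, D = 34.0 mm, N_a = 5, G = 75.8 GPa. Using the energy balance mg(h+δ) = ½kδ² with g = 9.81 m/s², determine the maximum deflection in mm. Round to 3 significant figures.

k = Gd⁴/(8D³N_a) = (75.8×10³)(2.7⁴)/(8·34.0³·5) = 2.5623 N/mm
W = mg = 3.3 × 9.81 = 32.373 N
½kδ² − Wδ − Wh = 0 → δ = (W + √(W² + 2kWh))/k
δ = (32.373 + √(1048 + 47280.9))/2.5623 = (32.373 + 219.84)/2.5623 = 98.432 mm

98.4 mm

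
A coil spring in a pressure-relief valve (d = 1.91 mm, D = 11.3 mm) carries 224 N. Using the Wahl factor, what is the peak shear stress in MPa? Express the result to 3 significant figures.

1160 MPa

Spring index C = D/d = 11.3/1.91 = 5.9162
K_W = (4C−1)/(4C−4) + 0.615/C = 22.665/19.665 + 0.1040 = 1.2565
τ₀ = 8FD/(πd³) = 8·224·11.3/(π·1.91³) = 20249.6/21.89 = 925.05 MPa
τ_max = K·τ₀ = 1.2565 × 925.05 = 1162.3 MPa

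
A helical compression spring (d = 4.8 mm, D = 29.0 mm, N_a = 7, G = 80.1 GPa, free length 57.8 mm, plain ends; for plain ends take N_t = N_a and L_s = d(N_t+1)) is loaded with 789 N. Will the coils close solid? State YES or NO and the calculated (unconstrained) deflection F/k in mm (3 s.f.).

k = Gd⁴/(8D³N_a) = (80.1×10³)(4.8⁴)/(8·29.0³·7) = 31.133 N/mm
N_t = 7; L_s = 4.8·8 = 38.4 mm; δ_solid = L₀ − L_s = 57.8 − 38.4 = 19.4 mm
δ = F/k = 789/31.133 = 25.343 mm
δ ≥ δ_solid → spring goes solid

YES, δ = 25.3 mm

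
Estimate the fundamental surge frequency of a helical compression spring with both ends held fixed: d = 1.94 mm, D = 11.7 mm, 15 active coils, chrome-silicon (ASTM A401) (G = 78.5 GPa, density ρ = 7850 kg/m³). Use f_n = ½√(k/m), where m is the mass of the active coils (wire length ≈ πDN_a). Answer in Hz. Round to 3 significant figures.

336 Hz

k = Gd⁴/(8D³N_a) = (78.5×10³)(1.94⁴)/(8·11.7³·15) = 5.7855 N/mm = 5785.5 N/m
Wire length L = πDN_a = π·11.7·15 = 551.35 mm
m = ρ·(πd²/4)·L = 7850 × 2.9559×10⁻⁶ m² × 0.55135 m = 0.012794 kg
f_n = ½√(k/m) = 0.5·√(5785.5/0.012794) = 0.5·√(4.5222e+05) = 336.24 Hz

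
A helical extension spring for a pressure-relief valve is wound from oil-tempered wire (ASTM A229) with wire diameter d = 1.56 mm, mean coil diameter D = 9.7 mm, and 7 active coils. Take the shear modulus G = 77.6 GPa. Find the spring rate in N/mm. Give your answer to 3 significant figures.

8.99 N/mm

k = Gd⁴/(8D³N_a) = (77.6×10³ × 1.56⁴) / (8 × 9.7³ × 7)
  = 459579 / 51109.7 = 8.992 N/mm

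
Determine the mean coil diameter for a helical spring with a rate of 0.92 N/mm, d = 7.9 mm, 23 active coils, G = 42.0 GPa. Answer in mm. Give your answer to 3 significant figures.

98.9 mm

D = (Gd⁴/(8N_a·k))^(1/3) = (42.0×10³·7.9⁴/(8·23·0.92))^(1/3)
  = (966389)^(1/3) = 98.8668 mm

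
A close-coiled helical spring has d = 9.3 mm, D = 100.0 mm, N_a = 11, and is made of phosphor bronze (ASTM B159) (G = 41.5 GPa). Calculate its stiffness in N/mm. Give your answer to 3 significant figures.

k = Gd⁴/(8D³N_a) = (41.5×10³ × 9.3⁴) / (8 × 100.0³ × 11)
  = 3.10442e+08 / 8.8e+07 = 3.5277 N/mm

3.53 N/mm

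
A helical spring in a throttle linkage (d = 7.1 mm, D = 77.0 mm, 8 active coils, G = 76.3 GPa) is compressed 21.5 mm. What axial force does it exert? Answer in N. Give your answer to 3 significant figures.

143 N

k = Gd⁴/(8D³N_a) = (76.3×10³)(7.1⁴)/(8·77.0³·8) = 6.636 N/mm
F = k·δ = 6.636 × 21.5 = 142.67 N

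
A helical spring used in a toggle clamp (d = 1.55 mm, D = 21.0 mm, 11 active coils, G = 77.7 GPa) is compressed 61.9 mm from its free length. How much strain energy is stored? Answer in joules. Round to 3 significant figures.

1.05 J

k = Gd⁴/(8D³N_a) = (77.7×10³)(1.55⁴)/(8·21.0³·11) = 0.55031 N/mm
U = ½kδ² = 0.5 × 0.55031 × 61.9² = 1054.3 N·mm = 1.0543 J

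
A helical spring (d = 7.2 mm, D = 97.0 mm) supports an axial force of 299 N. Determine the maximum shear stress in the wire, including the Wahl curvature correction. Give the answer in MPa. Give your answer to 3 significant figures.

Spring index C = D/d = 97.0/7.2 = 13.4722
K_W = (4C−1)/(4C−4) + 0.615/C = 52.889/49.889 + 0.0456 = 1.1058
τ₀ = 8FD/(πd³) = 8·299·97.0/(π·7.2³) = 232024/1172.6 = 197.87 MPa
τ_max = K·τ₀ = 1.1058 × 197.87 = 218.8 MPa

219 MPa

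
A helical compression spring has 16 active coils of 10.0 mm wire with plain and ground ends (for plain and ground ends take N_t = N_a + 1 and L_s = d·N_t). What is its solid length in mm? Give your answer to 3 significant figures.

170 mm

plain and ground ends: N_t = N_a + 1 = 16 + 1 = 17
L_s = d·N_t = 10.0 × 17 = 170 mm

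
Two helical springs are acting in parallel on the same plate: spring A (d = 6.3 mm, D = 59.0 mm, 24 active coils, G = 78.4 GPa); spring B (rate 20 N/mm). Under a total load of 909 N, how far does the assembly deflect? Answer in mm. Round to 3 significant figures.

k_A = Gd⁴/(8D³N_a) = (78.4×10³)(6.3⁴)/(8·59.0³·24) = 3.132 N/mm
Parallel: k_eq = 3.132 + 20 = 23.132 N/mm
δ = F/k_eq = 909/23.132 = 39.296 mm

39.3 mm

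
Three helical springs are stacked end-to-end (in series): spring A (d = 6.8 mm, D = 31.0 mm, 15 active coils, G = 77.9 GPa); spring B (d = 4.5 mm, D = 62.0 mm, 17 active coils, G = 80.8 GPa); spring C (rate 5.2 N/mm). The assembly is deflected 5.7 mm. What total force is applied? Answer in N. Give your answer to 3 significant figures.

4.78 N

k_A = Gd⁴/(8D³N_a) = (77.9×10³)(6.8⁴)/(8·31.0³·15) = 46.592 N/mm
k_B = Gd⁴/(8D³N_a) = (80.8×10³)(4.5⁴)/(8·62.0³·17) = 1.0222 N/mm
Series: 1/k_eq = 1/46.592 + 1/1.0222 + 1/5.2 = 1.192; k_eq = 0.83891 N/mm
F = k_eq·δ = 0.83891·5.7 = 4.7818 N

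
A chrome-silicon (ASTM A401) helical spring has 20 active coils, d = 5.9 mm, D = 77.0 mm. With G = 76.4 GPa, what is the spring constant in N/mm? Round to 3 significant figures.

1.27 N/mm

k = Gd⁴/(8D³N_a) = (76.4×10³ × 5.9⁴) / (8 × 77.0³ × 20)
  = 9.25766e+07 / 7.30453e+07 = 1.2674 N/mm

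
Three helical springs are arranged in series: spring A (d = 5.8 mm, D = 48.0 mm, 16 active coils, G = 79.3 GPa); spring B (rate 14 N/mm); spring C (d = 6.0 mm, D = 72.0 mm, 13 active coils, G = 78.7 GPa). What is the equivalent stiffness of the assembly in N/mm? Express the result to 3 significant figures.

k_A = Gd⁴/(8D³N_a) = (79.3×10³)(5.8⁴)/(8·48.0³·16) = 6.3394 N/mm
k_C = Gd⁴/(8D³N_a) = (78.7×10³)(6.0⁴)/(8·72.0³·13) = 2.6275 N/mm
Series: 1/k_eq = 1/6.3394 + 1/14 + 1/2.6275 = 0.60976; k_eq = 1.64 N/mm

1.64 N/mm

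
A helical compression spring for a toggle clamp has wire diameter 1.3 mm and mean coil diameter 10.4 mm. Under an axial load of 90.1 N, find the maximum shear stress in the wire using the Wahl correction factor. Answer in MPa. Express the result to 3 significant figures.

Spring index C = D/d = 10.4/1.3 = 8.0000
K_W = (4C−1)/(4C−4) + 0.615/C = 31.000/28.000 + 0.0769 = 1.1840
τ₀ = 8FD/(πd³) = 8·90.1·10.4/(π·1.3³) = 7496.32/6.9021 = 1086.1 MPa
τ_max = K·τ₀ = 1.1840 × 1086.1 = 1286 MPa

1290 MPa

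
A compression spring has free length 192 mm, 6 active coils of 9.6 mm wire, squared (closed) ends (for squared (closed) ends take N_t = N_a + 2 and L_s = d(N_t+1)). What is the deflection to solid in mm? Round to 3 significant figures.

N_t = 8; L_s = 9.6·9 = 86.4 mm
δ_solid = L₀ − L_s = 192 − 86.4 = 105.6 mm

106 mm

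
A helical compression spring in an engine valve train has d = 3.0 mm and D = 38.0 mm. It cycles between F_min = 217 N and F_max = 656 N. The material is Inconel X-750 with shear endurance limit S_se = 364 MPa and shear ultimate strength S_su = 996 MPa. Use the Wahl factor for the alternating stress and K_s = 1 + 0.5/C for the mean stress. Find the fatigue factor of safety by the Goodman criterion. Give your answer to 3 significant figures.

C = D/d = 38.0/3.0 = 12.6667; K_W = (4C−1)/(4C−4)+0.615/C = 1.1128; K_s = 1+0.5/C = 1.0395
F_a = (F_max−F_min)/2 = 219.5 N; F_m = (F_max+F_min)/2 = 436.5 N
τ_a = K_W·8F_aD/(πd³) = 1.1128 × 786.67 = 875.44 MPa
τ_m = K_s·8F_mD/(πd³) = 1.0395 × 1564.4 = 1626.1 MPa
Goodman: 1/n_f = τ_a/S_se + τ_m/S_su = 875.44/364 + 1626.1/996 = 2.40506 + 1.63267 = 4.0377
n_f = 1/4.0377 = 0.2477

0.248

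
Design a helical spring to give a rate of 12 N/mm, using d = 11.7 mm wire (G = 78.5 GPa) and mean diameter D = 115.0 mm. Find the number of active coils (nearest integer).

N_a = Gd⁴/(8D³k) = (78.5×10³ × 11.7⁴)/(8 × 115.0³ × 12)
    = 1.471e+09 / 1.46004e+08 = 10.08 → 10 coils

10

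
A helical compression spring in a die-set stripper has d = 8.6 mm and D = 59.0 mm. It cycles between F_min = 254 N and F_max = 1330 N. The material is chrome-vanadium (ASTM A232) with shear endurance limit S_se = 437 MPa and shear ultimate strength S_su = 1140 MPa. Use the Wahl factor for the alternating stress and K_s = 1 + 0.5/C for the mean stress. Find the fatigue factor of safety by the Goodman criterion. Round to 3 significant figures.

C = D/d = 59.0/8.6 = 6.8605; K_W = (4C−1)/(4C−4)+0.615/C = 1.2176; K_s = 1+0.5/C = 1.0729
F_a = (F_max−F_min)/2 = 538 N; F_m = (F_max+F_min)/2 = 792 N
τ_a = K_W·8F_aD/(πd³) = 1.2176 × 127.08 = 154.74 MPa
τ_m = K_s·8F_mD/(πd³) = 1.0729 × 187.08 = 200.71 MPa
Goodman: 1/n_f = τ_a/S_se + τ_m/S_su = 154.74/437 + 200.71/1140 = 0.35409 + 0.17606 = 0.53015
n_f = 1/0.53015 = 1.886

1.89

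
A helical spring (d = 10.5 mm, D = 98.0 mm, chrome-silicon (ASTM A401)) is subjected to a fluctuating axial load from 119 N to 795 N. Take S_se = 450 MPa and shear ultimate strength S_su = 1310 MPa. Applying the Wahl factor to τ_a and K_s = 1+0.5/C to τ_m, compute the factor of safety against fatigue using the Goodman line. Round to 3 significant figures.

3.75

C = D/d = 98.0/10.5 = 9.3333; K_W = (4C−1)/(4C−4)+0.615/C = 1.1559; K_s = 1+0.5/C = 1.0536
F_a = (F_max−F_min)/2 = 338 N; F_m = (F_max+F_min)/2 = 457 N
τ_a = K_W·8F_aD/(πd³) = 1.1559 × 72.864 = 84.223 MPa
τ_m = K_s·8F_mD/(πd³) = 1.0536 × 98.518 = 103.8 MPa
Goodman: 1/n_f = τ_a/S_se + τ_m/S_su = 84.223/450 + 103.8/1310 = 0.18716 + 0.07923 = 0.2664
n_f = 1/0.2664 = 3.754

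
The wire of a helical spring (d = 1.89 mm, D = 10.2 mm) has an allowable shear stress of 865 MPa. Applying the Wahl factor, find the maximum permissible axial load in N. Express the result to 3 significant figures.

175 N

C = D/d = 10.2/1.89 = 5.3968
K_W = (4C−1)/(4C−4) + 0.615/C = 20.587/17.587 + 0.1140 = 1.2845
τ_max = K·8FD/(πd³) → F_max = τ_allow·πd³/(8DK)
F_max = 865·π·1.89³/(8·10.2·1.2845) = 18346/104.82 = 175.03 N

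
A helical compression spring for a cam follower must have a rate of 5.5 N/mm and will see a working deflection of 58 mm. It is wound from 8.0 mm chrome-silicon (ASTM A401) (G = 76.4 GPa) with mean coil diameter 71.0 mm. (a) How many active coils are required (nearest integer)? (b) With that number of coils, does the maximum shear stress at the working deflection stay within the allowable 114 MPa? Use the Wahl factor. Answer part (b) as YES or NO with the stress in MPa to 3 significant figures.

N_a = Gd⁴/(8D³k) = (76.4×10³)(8.0⁴)/(8·71.0³·5.5) = 19.87 → N_a = 20
Actual rate k = Gd⁴/(8D³·20) = 5.4646 N/mm
Working load F = kδ = 5.4646·58 = 316.95 N
C = 71.0/8.0 = 8.8750; K_W = (4C−1)/(4C−4)+0.615/C = 1.1645
τ_max = K_W·8FD/(πd³) = 1.1645·111.92 = 130.34 MPa
τ_max > 114 MPa → exceeds allowable

(a) 20 coils; (b) NO, τ_max = 130 MPa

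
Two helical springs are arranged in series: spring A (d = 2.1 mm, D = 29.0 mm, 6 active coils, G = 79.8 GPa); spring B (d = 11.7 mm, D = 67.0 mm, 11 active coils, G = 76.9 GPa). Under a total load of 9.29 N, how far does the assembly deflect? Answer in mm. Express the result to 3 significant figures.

7.18 mm

k_A = Gd⁴/(8D³N_a) = (79.8×10³)(2.1⁴)/(8·29.0³·6) = 1.3257 N/mm
k_B = Gd⁴/(8D³N_a) = (76.9×10³)(11.7⁴)/(8·67.0³·11) = 54.446 N/mm
Series: 1/k_eq = 1/1.3257 + 1/54.446 = 0.77269; k_eq = 1.2942 N/mm
δ = F/k_eq = 9.29/1.2942 = 7.1783 mm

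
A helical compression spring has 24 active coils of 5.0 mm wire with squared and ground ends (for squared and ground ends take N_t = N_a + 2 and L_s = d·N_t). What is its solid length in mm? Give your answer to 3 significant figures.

squared and ground ends: N_t = N_a + 2 = 24 + 2 = 26
L_s = d·N_t = 5.0 × 26 = 130 mm

130 mm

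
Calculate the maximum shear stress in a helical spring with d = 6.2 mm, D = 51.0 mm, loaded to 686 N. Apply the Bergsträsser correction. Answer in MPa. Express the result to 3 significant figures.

Spring index C = D/d = 51.0/6.2 = 8.2258
K_B = (4C+2)/(4C−3) = 34.903/29.903 = 1.1672
τ₀ = 8FD/(πd³) = 8·686·51.0/(π·6.2³) = 279888/748.73 = 373.82 MPa
τ_max = K·τ₀ = 1.1672 × 373.82 = 436.32 MPa

436 MPa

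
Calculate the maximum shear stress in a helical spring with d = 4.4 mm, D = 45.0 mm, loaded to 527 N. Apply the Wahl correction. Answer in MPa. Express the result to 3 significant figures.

809 MPa

Spring index C = D/d = 45.0/4.4 = 10.2273
K_W = (4C−1)/(4C−4) + 0.615/C = 39.909/36.909 + 0.0601 = 1.1414
τ₀ = 8FD/(πd³) = 8·527·45.0/(π·4.4³) = 189720/267.61 = 708.93 MPa
τ_max = K·τ₀ = 1.1414 × 708.93 = 809.19 MPa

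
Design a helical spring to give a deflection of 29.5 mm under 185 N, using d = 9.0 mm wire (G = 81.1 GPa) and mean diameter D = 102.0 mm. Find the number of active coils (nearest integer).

Required rate k = F/δ = 185/29.5 = 6.2712 N/mm
N_a = Gd⁴/(8D³k) = (81.1×10³ × 9.0⁴)/(8 × 102.0³ × 6.2712)
    = 5.32097e+08 / 5.32403e+07 = 9.994 → 10 coils

10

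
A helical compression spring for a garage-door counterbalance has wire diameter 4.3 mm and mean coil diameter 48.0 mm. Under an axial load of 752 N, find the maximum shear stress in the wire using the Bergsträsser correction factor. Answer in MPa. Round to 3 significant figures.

Spring index C = D/d = 48.0/4.3 = 11.1628
K_B = (4C+2)/(4C−3) = 46.651/41.651 = 1.1200
τ₀ = 8FD/(πd³) = 8·752·48.0/(π·4.3³) = 288768/249.78 = 1156.1 MPa
τ_max = K·τ₀ = 1.1200 × 1156.1 = 1294.9 MPa

1290 MPa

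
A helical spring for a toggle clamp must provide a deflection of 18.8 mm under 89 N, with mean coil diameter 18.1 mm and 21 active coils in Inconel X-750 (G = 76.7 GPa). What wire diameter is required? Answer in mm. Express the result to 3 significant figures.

Required rate k = F/δ = 89/18.8 = 4.734 N/mm
d = (8D³N_a·k / G)^(1/4) = (8·18.1³·21·4.734 / (76.7×10³))^0.25
  = (61.487)^0.25 = 2.8002 mm

2.80 mm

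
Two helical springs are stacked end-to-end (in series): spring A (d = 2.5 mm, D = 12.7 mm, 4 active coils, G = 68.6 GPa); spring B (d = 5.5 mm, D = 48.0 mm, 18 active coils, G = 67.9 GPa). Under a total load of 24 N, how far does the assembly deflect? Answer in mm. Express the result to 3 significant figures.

k_A = Gd⁴/(8D³N_a) = (68.6×10³)(2.5⁴)/(8·12.7³·4) = 40.881 N/mm
k_B = Gd⁴/(8D³N_a) = (67.9×10³)(5.5⁴)/(8·48.0³·18) = 3.9015 N/mm
Series: 1/k_eq = 1/40.881 + 1/3.9015 = 0.28077; k_eq = 3.5616 N/mm
δ = F/k_eq = 24/3.5616 = 6.7385 mm

6.74 mm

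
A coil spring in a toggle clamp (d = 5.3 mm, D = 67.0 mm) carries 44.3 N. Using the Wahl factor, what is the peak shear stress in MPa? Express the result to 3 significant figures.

Spring index C = D/d = 67.0/5.3 = 12.6415
K_W = (4C−1)/(4C−4) + 0.615/C = 49.566/46.566 + 0.0486 = 1.1131
τ₀ = 8FD/(πd³) = 8·44.3·67.0/(π·5.3³) = 23744.8/467.71 = 50.768 MPa
τ_max = K·τ₀ = 1.1131 × 50.768 = 56.509 MPa

56.5 MPa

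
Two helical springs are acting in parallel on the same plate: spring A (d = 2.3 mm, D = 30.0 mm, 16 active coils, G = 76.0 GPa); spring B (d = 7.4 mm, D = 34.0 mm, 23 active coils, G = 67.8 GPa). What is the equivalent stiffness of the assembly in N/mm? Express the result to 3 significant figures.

k_A = Gd⁴/(8D³N_a) = (76.0×10³)(2.3⁴)/(8·30.0³·16) = 0.61539 N/mm
k_B = Gd⁴/(8D³N_a) = (67.8×10³)(7.4⁴)/(8·34.0³·23) = 28.113 N/mm
Parallel: k_eq = 0.61539 + 28.113 = 28.728 N/mm

28.7 N/mm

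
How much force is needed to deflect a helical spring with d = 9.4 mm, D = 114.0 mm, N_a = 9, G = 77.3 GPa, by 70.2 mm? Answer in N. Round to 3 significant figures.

k = Gd⁴/(8D³N_a) = (77.3×10³)(9.4⁴)/(8·114.0³·9) = 5.6578 N/mm
F = k·δ = 5.6578 × 70.2 = 397.17 N

397 N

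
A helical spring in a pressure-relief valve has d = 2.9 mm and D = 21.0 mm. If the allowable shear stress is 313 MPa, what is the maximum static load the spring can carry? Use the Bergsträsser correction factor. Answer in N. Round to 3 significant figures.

C = D/d = 21.0/2.9 = 7.2414
K_B = (4C+2)/(4C−3) = 30.966/25.966 = 1.1926
τ_max = K·8FD/(πd³) → F_max = τ_allow·πd³/(8DK)
F_max = 313·π·2.9³/(8·21.0·1.1926) = 23982/200.35 = 119.7 N

120 N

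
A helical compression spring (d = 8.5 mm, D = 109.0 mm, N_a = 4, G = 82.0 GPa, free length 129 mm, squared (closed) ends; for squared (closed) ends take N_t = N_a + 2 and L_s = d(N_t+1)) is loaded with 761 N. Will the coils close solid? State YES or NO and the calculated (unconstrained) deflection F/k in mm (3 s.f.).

k = Gd⁴/(8D³N_a) = (82.0×10³)(8.5⁴)/(8·109.0³·4) = 10.329 N/mm
N_t = 6; L_s = 8.5·7 = 59.5 mm; δ_solid = L₀ − L_s = 129 − 59.5 = 69.5 mm
δ = F/k = 761/10.329 = 73.676 mm
δ ≥ δ_solid → spring goes solid

YES, δ = 73.7 mm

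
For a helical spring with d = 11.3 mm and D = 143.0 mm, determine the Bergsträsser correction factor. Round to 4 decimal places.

1.1050

C = D/d = 143.0/11.3 = 12.6549
K_B = (4C+2)/(4C−3) = 52.619/47.619 = 1.1050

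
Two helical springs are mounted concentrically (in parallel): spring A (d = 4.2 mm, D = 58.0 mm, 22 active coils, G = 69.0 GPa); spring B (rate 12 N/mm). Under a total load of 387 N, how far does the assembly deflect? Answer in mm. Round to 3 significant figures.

k_A = Gd⁴/(8D³N_a) = (69.0×10³)(4.2⁴)/(8·58.0³·22) = 0.62524 N/mm
Parallel: k_eq = 0.62524 + 12 = 12.625 N/mm
δ = F/k_eq = 387/12.625 = 30.653 mm

30.7 mm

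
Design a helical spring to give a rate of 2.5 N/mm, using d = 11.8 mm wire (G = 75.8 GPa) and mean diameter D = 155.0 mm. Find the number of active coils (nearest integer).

N_a = Gd⁴/(8D³k) = (75.8×10³ × 11.8⁴)/(8 × 155.0³ × 2.5)
    = 1.46959e+09 / 7.44775e+07 = 19.73 → 20 coils

20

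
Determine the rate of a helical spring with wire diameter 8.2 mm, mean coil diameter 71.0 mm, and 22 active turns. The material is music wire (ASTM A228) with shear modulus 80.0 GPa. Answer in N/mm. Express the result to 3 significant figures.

5.74 N/mm

k = Gd⁴/(8D³N_a) = (80.0×10³ × 8.2⁴) / (8 × 71.0³ × 22)
  = 3.61697e+08 / 6.29923e+07 = 5.7419 N/mm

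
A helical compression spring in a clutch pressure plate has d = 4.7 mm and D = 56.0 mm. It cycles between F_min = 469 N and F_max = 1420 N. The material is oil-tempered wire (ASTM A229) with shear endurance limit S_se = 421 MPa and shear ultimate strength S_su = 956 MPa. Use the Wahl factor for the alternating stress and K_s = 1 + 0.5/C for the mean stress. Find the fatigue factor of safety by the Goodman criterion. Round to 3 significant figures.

0.317

C = D/d = 56.0/4.7 = 11.9149; K_W = (4C−1)/(4C−4)+0.615/C = 1.1203; K_s = 1+0.5/C = 1.0420
F_a = (F_max−F_min)/2 = 475.5 N; F_m = (F_max+F_min)/2 = 944.5 N
τ_a = K_W·8F_aD/(πd³) = 1.1203 × 653.11 = 731.7 MPa
τ_m = K_s·8F_mD/(πd³) = 1.0420 × 1297.3 = 1351.7 MPa
Goodman: 1/n_f = τ_a/S_se + τ_m/S_su = 731.7/421 + 1351.7/956 = 1.73800 + 1.41394 = 3.1519
n_f = 1/3.1519 = 0.3173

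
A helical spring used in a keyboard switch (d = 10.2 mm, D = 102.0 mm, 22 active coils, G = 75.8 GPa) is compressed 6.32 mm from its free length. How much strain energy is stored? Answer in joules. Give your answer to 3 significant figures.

k = Gd⁴/(8D³N_a) = (75.8×10³)(10.2⁴)/(8·102.0³·22) = 4.393 N/mm
U = ½kδ² = 0.5 × 4.393 × 6.32² = 87.733 N·mm = 0.087733 J

0.0877 J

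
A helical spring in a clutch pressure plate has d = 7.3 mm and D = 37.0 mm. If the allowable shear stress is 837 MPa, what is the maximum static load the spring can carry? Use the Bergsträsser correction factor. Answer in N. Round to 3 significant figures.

C = D/d = 37.0/7.3 = 5.0685
K_B = (4C+2)/(4C−3) = 22.274/17.274 = 1.2895
τ_max = K·8FD/(πd³) → F_max = τ_allow·πd³/(8DK)
F_max = 837·π·7.3³/(8·37.0·1.2895) = 1.0229e+06/381.68 = 2680.1 N

2680 N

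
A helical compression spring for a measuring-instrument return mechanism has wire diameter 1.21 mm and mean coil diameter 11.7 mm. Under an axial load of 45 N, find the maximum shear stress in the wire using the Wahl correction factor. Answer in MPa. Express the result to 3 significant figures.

870 MPa

Spring index C = D/d = 11.7/1.21 = 9.6694
K_W = (4C−1)/(4C−4) + 0.615/C = 37.678/34.678 + 0.0636 = 1.1501
τ₀ = 8FD/(πd³) = 8·45·11.7/(π·1.21³) = 4212/5.5655 = 756.8 MPa
τ_max = K·τ₀ = 1.1501 × 756.8 = 870.41 MPa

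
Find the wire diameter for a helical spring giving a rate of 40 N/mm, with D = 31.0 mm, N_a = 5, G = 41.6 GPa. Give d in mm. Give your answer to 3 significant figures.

d = (8D³N_a·k / G)^(1/4) = (8·31.0³·5·40 / (41.6×10³))^0.25
  = (1145.8)^0.25 = 5.8181 mm

5.82 mm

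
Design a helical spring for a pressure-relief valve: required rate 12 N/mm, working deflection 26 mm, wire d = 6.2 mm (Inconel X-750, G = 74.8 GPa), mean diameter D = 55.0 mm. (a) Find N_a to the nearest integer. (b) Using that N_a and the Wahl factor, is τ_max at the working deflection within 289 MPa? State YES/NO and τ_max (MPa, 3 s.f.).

N_a = Gd⁴/(8D³k) = (74.8×10³)(6.2⁴)/(8·55.0³·12) = 6.92 → N_a = 7
Actual rate k = Gd⁴/(8D³·7) = 11.863 N/mm
Working load F = kδ = 11.863·26 = 308.44 N
C = 55.0/6.2 = 8.8710; K_W = (4C−1)/(4C−4)+0.615/C = 1.1646
τ_max = K_W·8FD/(πd³) = 1.1646·181.26 = 211.09 MPa
τ_max ≤ 289 MPa → acceptable

(a) 7 coils; (b) YES, τ_max = 211 MPa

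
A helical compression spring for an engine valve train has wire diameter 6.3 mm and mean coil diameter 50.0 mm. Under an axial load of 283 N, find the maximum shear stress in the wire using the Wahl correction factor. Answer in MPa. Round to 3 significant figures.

171 MPa

Spring index C = D/d = 50.0/6.3 = 7.9365
K_W = (4C−1)/(4C−4) + 0.615/C = 30.746/27.746 + 0.0775 = 1.1856
τ₀ = 8FD/(πd³) = 8·283·50.0/(π·6.3³) = 113200/785.55 = 144.1 MPa
τ_max = K·τ₀ = 1.1856 × 144.1 = 170.85 MPa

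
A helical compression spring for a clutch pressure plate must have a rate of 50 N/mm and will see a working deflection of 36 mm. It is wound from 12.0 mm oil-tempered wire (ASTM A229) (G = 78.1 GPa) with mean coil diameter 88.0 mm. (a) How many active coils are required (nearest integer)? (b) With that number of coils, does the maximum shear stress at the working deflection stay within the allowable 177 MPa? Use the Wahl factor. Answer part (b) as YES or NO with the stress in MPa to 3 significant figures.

(a) 6 coils; (b) NO, τ_max = 278 MPa

N_a = Gd⁴/(8D³k) = (78.1×10³)(12.0⁴)/(8·88.0³·50) = 5.941 → N_a = 6
Actual rate k = Gd⁴/(8D³·6) = 49.509 N/mm
Working load F = kδ = 49.509·36 = 1782.3 N
C = 88.0/12.0 = 7.3333; K_W = (4C−1)/(4C−4)+0.615/C = 1.2023
τ_max = K_W·8FD/(πd³) = 1.2023·231.14 = 277.89 MPa
τ_max > 177 MPa → exceeds allowable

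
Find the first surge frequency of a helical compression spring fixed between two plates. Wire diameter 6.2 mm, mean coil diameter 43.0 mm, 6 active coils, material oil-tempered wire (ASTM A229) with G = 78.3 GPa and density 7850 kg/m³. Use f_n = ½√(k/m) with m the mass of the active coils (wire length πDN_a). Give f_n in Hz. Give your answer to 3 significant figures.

199 Hz

k = Gd⁴/(8D³N_a) = (78.3×10³)(6.2⁴)/(8·43.0³·6) = 30.317 N/mm = 30317 N/m
Wire length L = πDN_a = π·43.0·6 = 810.53 mm
m = ρ·(πd²/4)·L = 7850 × 30.191×10⁻⁶ m² × 0.81053 m = 0.19209 kg
f_n = ½√(k/m) = 0.5·√(30317/0.19209) = 0.5·√(1.5782e+05) = 198.63 Hz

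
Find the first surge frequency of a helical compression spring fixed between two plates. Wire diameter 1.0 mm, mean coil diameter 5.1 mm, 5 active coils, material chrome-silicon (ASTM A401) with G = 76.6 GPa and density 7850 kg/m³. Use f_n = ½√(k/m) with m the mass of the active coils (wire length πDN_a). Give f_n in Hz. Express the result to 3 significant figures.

2700 Hz

k = Gd⁴/(8D³N_a) = (76.6×10³)(1.0⁴)/(8·5.1³·5) = 14.436 N/mm = 14436 N/m
Wire length L = πDN_a = π·5.1·5 = 80.111 mm
m = ρ·(πd²/4)·L = 7850 × 0.7854×10⁻⁶ m² × 0.080111 m = 0.00049391 kg
f_n = ½√(k/m) = 0.5·√(14436/0.00049391) = 0.5·√(2.9229e+07) = 2703.2 Hz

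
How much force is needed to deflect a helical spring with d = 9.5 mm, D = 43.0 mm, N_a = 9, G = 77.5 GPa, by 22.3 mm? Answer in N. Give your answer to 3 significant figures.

k = Gd⁴/(8D³N_a) = (77.5×10³)(9.5⁴)/(8·43.0³·9) = 110.27 N/mm
F = k·δ = 110.27 × 22.3 = 2459 N

2460 N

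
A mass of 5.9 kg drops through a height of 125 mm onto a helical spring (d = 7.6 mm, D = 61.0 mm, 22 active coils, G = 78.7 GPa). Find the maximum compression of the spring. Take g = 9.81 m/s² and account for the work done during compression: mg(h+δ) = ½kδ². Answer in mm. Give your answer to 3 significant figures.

k = Gd⁴/(8D³N_a) = (78.7×10³)(7.6⁴)/(8·61.0³·22) = 6.5724 N/mm
W = mg = 5.9 × 9.81 = 57.879 N
½kδ² − Wδ − Wh = 0 → δ = (W + √(W² + 2kWh))/k
δ = (57.879 + √(3350 + 95101.6))/6.5724 = (57.879 + 313.77)/6.5724 = 56.547 mm

56.5 mm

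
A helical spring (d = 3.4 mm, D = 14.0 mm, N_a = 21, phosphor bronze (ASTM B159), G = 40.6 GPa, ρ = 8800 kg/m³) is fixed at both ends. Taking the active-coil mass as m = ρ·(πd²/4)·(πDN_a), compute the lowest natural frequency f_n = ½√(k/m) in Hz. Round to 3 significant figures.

k = Gd⁴/(8D³N_a) = (40.6×10³)(3.4⁴)/(8·14.0³·21) = 11.769 N/mm = 11769 N/m
Wire length L = πDN_a = π·14.0·21 = 923.63 mm
m = ρ·(πd²/4)·L = 8800 × 9.0792×10⁻⁶ m² × 0.92363 m = 0.073795 kg
f_n = ½√(k/m) = 0.5·√(11769/0.073795) = 0.5·√(1.5949e+05) = 199.68 Hz

200 Hz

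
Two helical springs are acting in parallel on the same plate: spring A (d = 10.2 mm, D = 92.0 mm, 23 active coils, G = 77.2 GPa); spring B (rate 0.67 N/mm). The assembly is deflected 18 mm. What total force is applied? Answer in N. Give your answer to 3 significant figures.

k_A = Gd⁴/(8D³N_a) = (77.2×10³)(10.2⁴)/(8·92.0³·23) = 5.8323 N/mm
Parallel: k_eq = 5.8323 + 0.67 = 6.5023 N/mm
F = k_eq·δ = 6.5023·18 = 117.04 N

117 N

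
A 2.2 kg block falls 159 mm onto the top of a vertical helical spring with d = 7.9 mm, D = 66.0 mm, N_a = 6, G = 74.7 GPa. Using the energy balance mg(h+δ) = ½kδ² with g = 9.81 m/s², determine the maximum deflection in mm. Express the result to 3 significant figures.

19.1 mm

k = Gd⁴/(8D³N_a) = (74.7×10³)(7.9⁴)/(8·66.0³·6) = 21.084 N/mm
W = mg = 2.2 × 9.81 = 21.582 N
½kδ² − Wδ − Wh = 0 → δ = (W + √(W² + 2kWh))/k
δ = (21.582 + √(465.78 + 144702))/21.084 = (21.582 + 381.01)/21.084 = 19.094 mm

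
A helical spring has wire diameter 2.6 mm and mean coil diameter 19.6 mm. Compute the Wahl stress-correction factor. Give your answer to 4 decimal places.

1.1963

C = D/d = 19.6/2.6 = 7.5385
K_W = (4C−1)/(4C−4) + 0.615/C = 29.154/26.154 + 0.0816 = 1.1963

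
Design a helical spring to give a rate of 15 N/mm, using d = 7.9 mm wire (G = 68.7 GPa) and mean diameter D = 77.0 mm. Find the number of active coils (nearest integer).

5

N_a = Gd⁴/(8D³k) = (68.7×10³ × 7.9⁴)/(8 × 77.0³ × 15)
    = 2.67587e+08 / 5.4784e+07 = 4.884 → 5 coils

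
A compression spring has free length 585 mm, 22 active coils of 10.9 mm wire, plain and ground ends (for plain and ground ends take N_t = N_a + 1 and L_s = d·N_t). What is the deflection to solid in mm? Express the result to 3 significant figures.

N_t = 23; L_s = 10.9·23 = 250.7 mm
δ_solid = L₀ − L_s = 585 − 250.7 = 334.3 mm

334 mm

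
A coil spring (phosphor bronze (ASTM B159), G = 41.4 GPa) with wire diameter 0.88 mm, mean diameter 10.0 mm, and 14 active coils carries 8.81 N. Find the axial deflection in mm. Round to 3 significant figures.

k = Gd⁴/(8D³N_a) = (41.4×10³)(0.88⁴)/(8·10.0³·14) = 0.22167 N/mm
δ = F/k = 8.81 / 0.22167 = 39.743 mm

39.7 mm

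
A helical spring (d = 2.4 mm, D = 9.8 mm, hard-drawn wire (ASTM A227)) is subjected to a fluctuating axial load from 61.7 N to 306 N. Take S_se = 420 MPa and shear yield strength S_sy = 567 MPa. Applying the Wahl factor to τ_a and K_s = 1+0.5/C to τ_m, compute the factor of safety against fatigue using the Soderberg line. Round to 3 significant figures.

C = D/d = 9.8/2.4 = 4.0833; K_W = (4C−1)/(4C−4)+0.615/C = 1.3939; K_s = 1+0.5/C = 1.1224
F_a = (F_max−F_min)/2 = 122.15 N; F_m = (F_max+F_min)/2 = 183.85 N
τ_a = K_W·8F_aD/(πd³) = 1.3939 × 220.51 = 307.36 MPa
τ_m = K_s·8F_mD/(πd³) = 1.1224 × 331.89 = 372.53 MPa
Soderberg: 1/n_f = τ_a/S_se + τ_m/S_sy = 307.36/420 + 372.53/567 = 0.73180 + 0.65702 = 1.3888
n_f = 1/1.3888 = 0.72

0.720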